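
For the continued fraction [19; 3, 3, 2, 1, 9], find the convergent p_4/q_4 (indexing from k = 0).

Using pₖ = aₖpₖ₋₁ + pₖ₋₂, qₖ = aₖqₖ₋₁ + qₖ₋₂ (with p₋₁=1, p₋₂=0, q₋₁=0, q₋₂=1):
  k=0: a=19, p=19, q=1
  k=1: a=3, p=58, q=3
  k=2: a=3, p=193, q=10
  k=3: a=2, p=444, q=23
  k=4: a=1, p=637, q=33

637/33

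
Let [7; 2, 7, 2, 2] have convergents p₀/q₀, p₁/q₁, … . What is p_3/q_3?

239/32

Using pₖ = aₖpₖ₋₁ + pₖ₋₂, qₖ = aₖqₖ₋₁ + qₖ₋₂ (with p₋₁=1, p₋₂=0, q₋₁=0, q₋₂=1):
  k=0: a=7, p=7, q=1
  k=1: a=2, p=15, q=2
  k=2: a=7, p=112, q=15
  k=3: a=2, p=239, q=32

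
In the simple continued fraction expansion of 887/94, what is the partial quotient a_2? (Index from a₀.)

887 = 9·94 + 41   →  a_0 = 9
94 = 2·41 + 12   →  a_1 = 2
41 = 3·12 + 5   →  a_2 = 3

3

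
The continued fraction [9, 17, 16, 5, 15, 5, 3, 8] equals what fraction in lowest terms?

Fold from the inside: start with 8/1.
  3 + 1/8 = 25/8
  5 + 8/25 = 133/25
  15 + 25/133 = 2020/133
  5 + 133/2020 = 10233/2020
  16 + 2020/10233 = 165748/10233
  17 + 10233/165748 = 2827949/165748
  9 + 165748/2827949 = 25617289/2827949

25617289/2827949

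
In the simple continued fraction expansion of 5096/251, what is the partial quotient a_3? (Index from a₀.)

5096 = 20·251 + 76   →  a_0 = 20
251 = 3·76 + 23   →  a_1 = 3
76 = 3·23 + 7   →  a_2 = 3
23 = 3·7 + 2   →  a_3 = 3

3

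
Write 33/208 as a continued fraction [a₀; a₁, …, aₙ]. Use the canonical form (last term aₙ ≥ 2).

[0; 6, 3, 3, 3]

33 = 0*208 + 33
208 = 6*33 + 10
33 = 3*10 + 3
10 = 3*3 + 1
3 = 3*1 + 0  (stop)
So 33/208 = [0; 6, 3, 3, 3].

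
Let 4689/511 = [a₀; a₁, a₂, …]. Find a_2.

4689 = 9·511 + 90   →  a_0 = 9
511 = 5·90 + 61   →  a_1 = 5
90 = 1·61 + 29   →  a_2 = 1

1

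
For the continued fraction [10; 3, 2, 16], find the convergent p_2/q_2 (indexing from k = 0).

72/7

Using pₖ = aₖpₖ₋₁ + pₖ₋₂, qₖ = aₖqₖ₋₁ + qₖ₋₂ (with p₋₁=1, p₋₂=0, q₋₁=0, q₋₂=1):
  k=0: a=10, p=10, q=1
  k=1: a=3, p=31, q=3
  k=2: a=2, p=72, q=7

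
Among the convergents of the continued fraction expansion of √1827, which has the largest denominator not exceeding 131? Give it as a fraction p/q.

4830/113

√1827 = [42; 1, 2, 1, 8, 1, 2, 1, 84, …] (period length 8).
Convergents:
  p_0/q_0 = 42/1
  p_1/q_1 = 43/1
  p_2/q_2 = 128/3
  p_3/q_3 = 171/4
  p_4/q_4 = 1496/35
  p_5/q_5 = 1667/39
  p_6/q_6 = 4830/113
  p_7/q_7 = 6497/152
q_6 = 113 ≤ 131 < 152 = q_7, so the answer is 4830/113.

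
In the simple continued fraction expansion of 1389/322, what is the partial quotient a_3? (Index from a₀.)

3

1389 = 4·322 + 101   →  a_0 = 4
322 = 3·101 + 19   →  a_1 = 3
101 = 5·19 + 6   →  a_2 = 5
19 = 3·6 + 1   →  a_3 = 3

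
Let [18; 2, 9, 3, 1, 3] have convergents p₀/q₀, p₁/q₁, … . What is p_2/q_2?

Using pₖ = aₖpₖ₋₁ + pₖ₋₂, qₖ = aₖqₖ₋₁ + qₖ₋₂ (with p₋₁=1, p₋₂=0, q₋₁=0, q₋₂=1):
  k=0: a=18, p=18, q=1
  k=1: a=2, p=37, q=2
  k=2: a=9, p=351, q=19

351/19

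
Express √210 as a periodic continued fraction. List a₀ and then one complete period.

[14; 2, 28]

a₀ = ⌊√210⌋ = 14.
With m₀=0, d₀=1 and mₖ₊₁ = dₖaₖ − mₖ, dₖ₊₁ = (n − mₖ₊₁²)/dₖ, aₖ₊₁ = ⌊(a₀+mₖ₊₁)/dₖ₊₁⌋:
  k=1: m=14, d=14, a=2
  k=2: m=14, d=1, a=28
d=1 and a=2a₀=28 at k=2, so the next step gives (m, d) = (14, 14) again — its k=1 value — and the period has length 2.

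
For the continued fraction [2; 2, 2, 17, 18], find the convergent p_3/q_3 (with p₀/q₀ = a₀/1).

Using pₖ = aₖpₖ₋₁ + pₖ₋₂, qₖ = aₖqₖ₋₁ + qₖ₋₂ (with p₋₁=1, p₋₂=0, q₋₁=0, q₋₂=1):
  k=0: a=2, p=2, q=1
  k=1: a=2, p=5, q=2
  k=2: a=2, p=12, q=5
  k=3: a=17, p=209, q=87

209/87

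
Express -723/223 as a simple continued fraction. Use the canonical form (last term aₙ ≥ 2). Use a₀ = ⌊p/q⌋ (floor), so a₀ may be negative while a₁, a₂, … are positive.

[-4; 1, 3, 7, 1, 2, 2]

-723 = -4·223 + 169
223 = 1·169 + 54
169 = 3·54 + 7
54 = 7·7 + 5
7 = 1·5 + 2
5 = 2·2 + 1
2 = 2·1 + 0  (stop)
So -723/223 = [-4; 1, 3, 7, 1, 2, 2].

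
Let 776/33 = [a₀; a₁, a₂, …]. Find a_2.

776 = 23·33 + 17   →  a_0 = 23
33 = 1·17 + 16   →  a_1 = 1
17 = 1·16 + 1   →  a_2 = 1

1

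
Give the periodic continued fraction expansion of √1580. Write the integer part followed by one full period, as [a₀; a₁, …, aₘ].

a₀ = ⌊√1580⌋ = 39.
With m₀=0, d₀=1 and mₖ₊₁ = dₖaₖ − mₖ, dₖ₊₁ = (n − mₖ₊₁²)/dₖ, aₖ₊₁ = ⌊(a₀+mₖ₊₁)/dₖ₊₁⌋:
  k=1: m=39, d=59, a=1
  k=2: m=20, d=20, a=2
  k=3: m=20, d=59, a=1
  k=4: m=39, d=1, a=78
d=1 and a=2a₀=78 at k=4, so the next step gives (m, d) = (39, 59) again — its k=1 value — and the period has length 4.

[39; 1, 2, 1, 78]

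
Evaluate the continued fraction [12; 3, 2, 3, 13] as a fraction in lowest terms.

Using pₖ = aₖpₖ₋₁ + pₖ₋₂ and qₖ = aₖqₖ₋₁ + qₖ₋₂:
  k=0: a=12, p=12, q=1
  k=1: a=3, p=37, q=3
  k=2: a=2, p=86, q=7
  k=3: a=3, p=295, q=24
  k=4: a=13, p=3921, q=319

3921/319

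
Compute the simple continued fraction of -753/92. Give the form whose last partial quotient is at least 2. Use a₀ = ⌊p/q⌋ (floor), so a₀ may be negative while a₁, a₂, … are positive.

-753 = -9*92 + 75
92 = 1*75 + 17
75 = 4*17 + 7
17 = 2*7 + 3
7 = 2*3 + 1
3 = 3*1 + 0  (stop)
So -753/92 = [-9; 1, 4, 2, 2, 3].

[-9; 1, 4, 2, 2, 3]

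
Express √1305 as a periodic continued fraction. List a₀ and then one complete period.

a₀ = ⌊√1305⌋ = 36.
With m₀=0, d₀=1 and mₖ₊₁ = dₖaₖ − mₖ, dₖ₊₁ = (n − mₖ₊₁²)/dₖ, aₖ₊₁ = ⌊(a₀+mₖ₊₁)/dₖ₊₁⌋:
  k=1: m=36, d=9, a=8
  k=2: m=36, d=1, a=72
d=1 and a=2a₀=72 at k=2, so the next step gives (m, d) = (36, 9) again — its k=1 value — and the period has length 2.

[36; 8, 72]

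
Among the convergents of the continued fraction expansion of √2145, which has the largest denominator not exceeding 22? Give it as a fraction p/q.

√2145 = [46; 3, 5, 2, 5, 3, 92, …] (period length 6).
Convergents:
  p_0/q_0 = 46/1
  p_1/q_1 = 139/3
  p_2/q_2 = 741/16
  p_3/q_3 = 1621/35
q_2 = 16 ≤ 22 < 35 = q_3, so the answer is 741/16.

741/16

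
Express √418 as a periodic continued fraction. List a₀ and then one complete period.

[20; 2, 4, 20, 4, 2, 40]

a₀ = ⌊√418⌋ = 20.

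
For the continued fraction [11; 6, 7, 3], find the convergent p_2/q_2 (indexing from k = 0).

480/43

Using pₖ = aₖpₖ₋₁ + pₖ₋₂, qₖ = aₖqₖ₋₁ + qₖ₋₂ (with p₋₁=1, p₋₂=0, q₋₁=0, q₋₂=1):
  k=0: a=11, p=11, q=1
  k=1: a=6, p=67, q=6
  k=2: a=7, p=480, q=43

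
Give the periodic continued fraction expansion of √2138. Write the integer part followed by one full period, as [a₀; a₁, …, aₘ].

a₀ = ⌊√2138⌋ = 46.
With m₀=0, d₀=1 and mₖ₊₁ = dₖaₖ − mₖ, dₖ₊₁ = (n − mₖ₊₁²)/dₖ, aₖ₊₁ = ⌊(a₀+mₖ₊₁)/dₖ₊₁⌋:
  k=1: m=46, d=22, a=4
  k=2: m=42, d=17, a=5
  k=3: m=43, d=17, a=5
  k=4: m=42, d=22, a=4
  k=5: m=46, d=1, a=92
d=1 and a=2a₀=92 at k=5, so the next step gives (m, d) = (46, 22) again — its k=1 value — and the period has length 5.

[46; 4, 5, 5, 4, 92]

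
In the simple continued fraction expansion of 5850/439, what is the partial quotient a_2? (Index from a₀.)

5850 = 13·439 + 143   →  a_0 = 13
439 = 3·143 + 10   →  a_1 = 3
143 = 14·10 + 3   →  a_2 = 14

14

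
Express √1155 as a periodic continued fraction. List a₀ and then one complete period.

a₀ = ⌊√1155⌋ = 33.
With m₀=0, d₀=1 and mₖ₊₁ = dₖaₖ − mₖ, dₖ₊₁ = (n − mₖ₊₁²)/dₖ, aₖ₊₁ = ⌊(a₀+mₖ₊₁)/dₖ₊₁⌋:
  k=1: m=33, d=66, a=1
  k=2: m=33, d=1, a=66
d=1 and a=2a₀=66 at k=2, so the next step gives (m, d) = (33, 66) again — its k=1 value — and the period has length 2.

[33; 1, 66]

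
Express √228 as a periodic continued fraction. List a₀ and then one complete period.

[15; 10, 30]

a₀ = ⌊√228⌋ = 15.
With m₀=0, d₀=1 and mₖ₊₁ = dₖaₖ − mₖ, dₖ₊₁ = (n − mₖ₊₁²)/dₖ, aₖ₊₁ = ⌊(a₀+mₖ₊₁)/dₖ₊₁⌋:
  k=1: m=15, d=3, a=10
  k=2: m=15, d=1, a=30
d=1 and a=2a₀=30 at k=2, so the next step gives (m, d) = (15, 3) again — its k=1 value — and the period has length 2.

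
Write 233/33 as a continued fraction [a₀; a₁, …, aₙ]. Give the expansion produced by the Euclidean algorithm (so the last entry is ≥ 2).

[7; 16, 2]

233 = 7·33 + 2
33 = 16·2 + 1
2 = 2·1 + 0  (stop)
So 233/33 = [7; 16, 2].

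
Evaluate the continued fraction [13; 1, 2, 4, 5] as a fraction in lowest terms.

Using pₖ = aₖpₖ₋₁ + pₖ₋₂ and qₖ = aₖqₖ₋₁ + qₖ₋₂:
  k=0: a=13, p=13, q=1
  k=1: a=1, p=14, q=1
  k=2: a=2, p=41, q=3
  k=3: a=4, p=178, q=13
  k=4: a=5, p=931, q=68

931/68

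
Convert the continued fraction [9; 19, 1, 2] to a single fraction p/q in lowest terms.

Using pₖ = aₖpₖ₋₁ + pₖ₋₂ and qₖ = aₖqₖ₋₁ + qₖ₋₂:
  k=0: a=9, p=9, q=1
  k=1: a=19, p=172, q=19
  k=2: a=1, p=181, q=20
  k=3: a=2, p=534, q=59

534/59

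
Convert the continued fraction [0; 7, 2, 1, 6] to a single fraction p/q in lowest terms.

Using pₖ = aₖpₖ₋₁ + pₖ₋₂ and qₖ = aₖqₖ₋₁ + qₖ₋₂:
  k=0: a=0, p=0, q=1
  k=1: a=7, p=1, q=7
  k=2: a=2, p=2, q=15
  k=3: a=1, p=3, q=22
  k=4: a=6, p=20, q=147

20/147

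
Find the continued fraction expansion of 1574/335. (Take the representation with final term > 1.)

1574 = 4×335 + 234
335 = 1×234 + 101
234 = 2×101 + 32
101 = 3×32 + 5
32 = 6×5 + 2
5 = 2×2 + 1
2 = 2×1 + 0  (stop)
So 1574/335 = [4; 1, 2, 3, 6, 2, 2].

[4; 1, 2, 3, 6, 2, 2]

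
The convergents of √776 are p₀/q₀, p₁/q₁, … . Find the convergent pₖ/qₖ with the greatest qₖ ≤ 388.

√776 = [27; 1, 5, 1, 54, …] (period length 4).
Convergents:
  p_0/q_0 = 27/1
  p_1/q_1 = 28/1
  p_2/q_2 = 167/6
  p_3/q_3 = 195/7
  p_4/q_4 = 10697/384
  p_5/q_5 = 10892/391
q_4 = 384 ≤ 388 < 391 = q_5, so the answer is 10697/384.

10697/384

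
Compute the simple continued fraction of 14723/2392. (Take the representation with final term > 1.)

14723 = 6*2392 + 371
2392 = 6*371 + 166
371 = 2*166 + 39
166 = 4*39 + 10
39 = 3*10 + 9
10 = 1*9 + 1
9 = 9*1 + 0  (stop)
So 14723/2392 = [6; 6, 2, 4, 3, 1, 9].

[6; 6, 2, 4, 3, 1, 9]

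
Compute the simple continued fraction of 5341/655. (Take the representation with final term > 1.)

5341 = 8×655 + 101
655 = 6×101 + 49
101 = 2×49 + 3
49 = 16×3 + 1
3 = 3×1 + 0  (stop)
So 5341/655 = [8; 6, 2, 16, 3].

[8; 6, 2, 16, 3]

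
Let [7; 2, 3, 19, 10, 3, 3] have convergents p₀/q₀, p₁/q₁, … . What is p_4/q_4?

10082/1357

Using pₖ = aₖpₖ₋₁ + pₖ₋₂, qₖ = aₖqₖ₋₁ + qₖ₋₂ (with p₋₁=1, p₋₂=0, q₋₁=0, q₋₂=1):
  k=0: a=7, p=7, q=1
  k=1: a=2, p=15, q=2
  k=2: a=3, p=52, q=7
  k=3: a=19, p=1003, q=135
  k=4: a=10, p=10082, q=1357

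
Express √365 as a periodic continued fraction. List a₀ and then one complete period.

[19; 9, 1, 1, 9, 38]

a₀ = ⌊√365⌋ = 19.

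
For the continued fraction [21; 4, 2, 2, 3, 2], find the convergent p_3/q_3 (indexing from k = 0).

Using pₖ = aₖpₖ₋₁ + pₖ₋₂, qₖ = aₖqₖ₋₁ + qₖ₋₂ (with p₋₁=1, p₋₂=0, q₋₁=0, q₋₂=1):
  k=0: a=21, p=21, q=1
  k=1: a=4, p=85, q=4
  k=2: a=2, p=191, q=9
  k=3: a=2, p=467, q=22

467/22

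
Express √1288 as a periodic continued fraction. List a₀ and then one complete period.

a₀ = ⌊√1288⌋ = 35.
With m₀=0, d₀=1 and mₖ₊₁ = dₖaₖ − mₖ, dₖ₊₁ = (n − mₖ₊₁²)/dₖ, aₖ₊₁ = ⌊(a₀+mₖ₊₁)/dₖ₊₁⌋:
  k=1: m=35, d=63, a=1
  k=2: m=28, d=8, a=7
  k=3: m=28, d=63, a=1
  k=4: m=35, d=1, a=70
d=1 and a=2a₀=70 at k=4, so the next step gives (m, d) = (35, 63) again — its k=1 value — and the period has length 4.

[35; 1, 7, 1, 70]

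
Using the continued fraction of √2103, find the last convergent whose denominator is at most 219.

√2103 = [45; 1, 6, 15, 6, 1, 90, …] (period length 6).
Convergents:
  p_0/q_0 = 45/1
  p_1/q_1 = 46/1
  p_2/q_2 = 321/7
  p_3/q_3 = 4861/106
  p_4/q_4 = 29487/643
q_3 = 106 ≤ 219 < 643 = q_4, so the answer is 4861/106.

4861/106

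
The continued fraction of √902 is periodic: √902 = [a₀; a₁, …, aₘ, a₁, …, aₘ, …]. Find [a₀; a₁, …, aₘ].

a₀ = ⌊√902⌋ = 30.
With m₀=0, d₀=1 and mₖ₊₁ = dₖaₖ − mₖ, dₖ₊₁ = (n − mₖ₊₁²)/dₖ, aₖ₊₁ = ⌊(a₀+mₖ₊₁)/dₖ₊₁⌋:
  k=1: m=30, d=2, a=30
  k=2: m=30, d=1, a=60
d=1 and a=2a₀=60 at k=2, so the next step gives (m, d) = (30, 2) again — its k=1 value — and the period has length 2.

[30; 30, 60]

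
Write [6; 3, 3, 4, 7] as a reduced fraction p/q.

1960/311

Using pₖ = aₖpₖ₋₁ + pₖ₋₂ and qₖ = aₖqₖ₋₁ + qₖ₋₂:
  k=0: a=6, p=6, q=1
  k=1: a=3, p=19, q=3
  k=2: a=3, p=63, q=10
  k=3: a=4, p=271, q=43
  k=4: a=7, p=1960, q=311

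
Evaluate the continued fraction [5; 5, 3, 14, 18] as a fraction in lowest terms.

Using pₖ = aₖpₖ₋₁ + pₖ₋₂ and qₖ = aₖqₖ₋₁ + qₖ₋₂:
  k=0: a=5, p=5, q=1
  k=1: a=5, p=26, q=5
  k=2: a=3, p=83, q=16
  k=3: a=14, p=1188, q=229
  k=4: a=18, p=21467, q=4138

21467/4138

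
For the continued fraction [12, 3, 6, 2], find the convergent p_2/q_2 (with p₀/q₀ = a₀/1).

234/19

Using pₖ = aₖpₖ₋₁ + pₖ₋₂, qₖ = aₖqₖ₋₁ + qₖ₋₂ (with p₋₁=1, p₋₂=0, q₋₁=0, q₋₂=1):
  k=0: a=12, p=12, q=1
  k=1: a=3, p=37, q=3
  k=2: a=6, p=234, q=19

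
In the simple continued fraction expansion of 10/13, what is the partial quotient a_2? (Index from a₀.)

10 = 0·13 + 10   →  a_0 = 0
13 = 1·10 + 3   →  a_1 = 1
10 = 3·3 + 1   →  a_2 = 3

3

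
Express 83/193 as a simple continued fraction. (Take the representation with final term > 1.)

83 = 0·193 + 83
193 = 2·83 + 27
83 = 3·27 + 2
27 = 13·2 + 1
2 = 2·1 + 0  (stop)
So 83/193 = [0; 2, 3, 13, 2].

[0; 2, 3, 13, 2]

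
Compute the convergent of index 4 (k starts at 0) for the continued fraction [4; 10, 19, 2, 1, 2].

Using pₖ = aₖpₖ₋₁ + pₖ₋₂, qₖ = aₖqₖ₋₁ + qₖ₋₂ (with p₋₁=1, p₋₂=0, q₋₁=0, q₋₂=1):
  k=0: a=4, p=4, q=1
  k=1: a=10, p=41, q=10
  k=2: a=19, p=783, q=191
  k=3: a=2, p=1607, q=392
  k=4: a=1, p=2390, q=583

2390/583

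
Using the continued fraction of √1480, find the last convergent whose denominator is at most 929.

12503/325

√1480 = [38; 2, 8, 19, 8, 2, 76, …] (period length 6).
Convergents:
  p_0/q_0 = 38/1
  p_1/q_1 = 77/2
  p_2/q_2 = 654/17
  p_3/q_3 = 12503/325
  p_4/q_4 = 100678/2617
q_3 = 325 ≤ 929 < 2617 = q_4, so the answer is 12503/325.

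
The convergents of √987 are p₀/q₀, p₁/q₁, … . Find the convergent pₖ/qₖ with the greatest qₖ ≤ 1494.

23531/749

√987 = [31; 2, 2, 2, 62, …] (period length 4).
Convergents:
  p_0/q_0 = 31/1
  p_1/q_1 = 63/2
  p_2/q_2 = 157/5
  p_3/q_3 = 377/12
  p_4/q_4 = 23531/749
  p_5/q_5 = 47439/1510
q_4 = 749 ≤ 1494 < 1510 = q_5, so the answer is 23531/749.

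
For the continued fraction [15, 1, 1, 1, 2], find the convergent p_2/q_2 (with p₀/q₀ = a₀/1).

31/2

Using pₖ = aₖpₖ₋₁ + pₖ₋₂, qₖ = aₖqₖ₋₁ + qₖ₋₂ (with p₋₁=1, p₋₂=0, q₋₁=0, q₋₂=1):
  k=0: a=15, p=15, q=1
  k=1: a=1, p=16, q=1
  k=2: a=1, p=31, q=2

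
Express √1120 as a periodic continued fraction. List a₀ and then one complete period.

a₀ = ⌊√1120⌋ = 33.
With m₀=0, d₀=1 and mₖ₊₁ = dₖaₖ − mₖ, dₖ₊₁ = (n − mₖ₊₁²)/dₖ, aₖ₊₁ = ⌊(a₀+mₖ₊₁)/dₖ₊₁⌋:
  k=1: m=33, d=31, a=2
  k=2: m=29, d=9, a=6
  k=3: m=25, d=55, a=1
  k=4: m=30, d=4, a=15
  k=5: m=30, d=55, a=1
  k=6: m=25, d=9, a=6
  k=7: m=29, d=31, a=2
  k=8: m=33, d=1, a=66
d=1 and a=2a₀=66 at k=8, so the next step gives (m, d) = (33, 31) again — its k=1 value — and the period has length 8.

[33; 2, 6, 1, 15, 1, 6, 2, 66]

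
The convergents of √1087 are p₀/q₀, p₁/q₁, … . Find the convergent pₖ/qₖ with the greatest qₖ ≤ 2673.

71775/2177

√1087 = [32; 1, 31, 1, 64, …] (period length 4).
Convergents:
  p_0/q_0 = 32/1
  p_1/q_1 = 33/1
  p_2/q_2 = 1055/32
  p_3/q_3 = 1088/33
  p_4/q_4 = 70687/2144
  p_5/q_5 = 71775/2177
  p_6/q_6 = 2295712/69631
q_5 = 2177 ≤ 2673 < 69631 = q_6, so the answer is 71775/2177.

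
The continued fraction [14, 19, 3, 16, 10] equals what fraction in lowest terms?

133885/9528

Using pₖ = aₖpₖ₋₁ + pₖ₋₂ and qₖ = aₖqₖ₋₁ + qₖ₋₂:
  k=0: a=14, p=14, q=1
  k=1: a=19, p=267, q=19
  k=2: a=3, p=815, q=58
  k=3: a=16, p=13307, q=947
  k=4: a=10, p=133885, q=9528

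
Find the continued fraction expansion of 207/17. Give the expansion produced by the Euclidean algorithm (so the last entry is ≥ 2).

[12; 5, 1, 2]

207 = 12×17 + 3
17 = 5×3 + 2
3 = 1×2 + 1
2 = 2×1 + 0  (stop)
So 207/17 = [12; 5, 1, 2].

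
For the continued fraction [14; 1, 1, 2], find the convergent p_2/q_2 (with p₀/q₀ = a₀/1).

Using pₖ = aₖpₖ₋₁ + pₖ₋₂, qₖ = aₖqₖ₋₁ + qₖ₋₂ (with p₋₁=1, p₋₂=0, q₋₁=0, q₋₂=1):
  k=0: a=14, p=14, q=1
  k=1: a=1, p=15, q=1
  k=2: a=1, p=29, q=2

29/2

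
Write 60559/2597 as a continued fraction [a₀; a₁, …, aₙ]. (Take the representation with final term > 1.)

60559 = 23×2597 + 828
2597 = 3×828 + 113
828 = 7×113 + 37
113 = 3×37 + 2
37 = 18×2 + 1
2 = 2×1 + 0  (stop)
So 60559/2597 = [23; 3, 7, 3, 18, 2].

[23; 3, 7, 3, 18, 2]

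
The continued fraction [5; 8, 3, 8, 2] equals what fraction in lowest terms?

2258/441

Fold from the inside: start with 2/1.
  8 + 1/2 = 17/2
  3 + 2/17 = 53/17
  8 + 17/53 = 441/53
  5 + 53/441 = 2258/441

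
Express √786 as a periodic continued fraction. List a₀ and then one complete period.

a₀ = ⌊√786⌋ = 28.
With m₀=0, d₀=1 and mₖ₊₁ = dₖaₖ − mₖ, dₖ₊₁ = (n − mₖ₊₁²)/dₖ, aₖ₊₁ = ⌊(a₀+mₖ₊₁)/dₖ₊₁⌋:
  k=1: m=28, d=2, a=28
  k=2: m=28, d=1, a=56
d=1 and a=2a₀=56 at k=2, so the next step gives (m, d) = (28, 2) again — its k=1 value — and the period has length 2.

[28; 28, 56]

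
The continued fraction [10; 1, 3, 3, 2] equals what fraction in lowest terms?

323/30

Using pₖ = aₖpₖ₋₁ + pₖ₋₂ and qₖ = aₖqₖ₋₁ + qₖ₋₂:
  k=0: a=10, p=10, q=1
  k=1: a=1, p=11, q=1
  k=2: a=3, p=43, q=4
  k=3: a=3, p=140, q=13
  k=4: a=2, p=323, q=30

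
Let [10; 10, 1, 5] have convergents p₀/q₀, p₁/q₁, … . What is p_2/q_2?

111/11

Using pₖ = aₖpₖ₋₁ + pₖ₋₂, qₖ = aₖqₖ₋₁ + qₖ₋₂ (with p₋₁=1, p₋₂=0, q₋₁=0, q₋₂=1):
  k=0: a=10, p=10, q=1
  k=1: a=10, p=101, q=10
  k=2: a=1, p=111, q=11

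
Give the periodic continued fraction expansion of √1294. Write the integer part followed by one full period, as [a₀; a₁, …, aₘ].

a₀ = ⌊√1294⌋ = 35.
With m₀=0, d₀=1 and mₖ₊₁ = dₖaₖ − mₖ, dₖ₊₁ = (n − mₖ₊₁²)/dₖ, aₖ₊₁ = ⌊(a₀+mₖ₊₁)/dₖ₊₁⌋:
  k=1: m=35, d=69, a=1
  k=2: m=34, d=2, a=34
  k=3: m=34, d=69, a=1
  k=4: m=35, d=1, a=70
d=1 and a=2a₀=70 at k=4, so the next step gives (m, d) = (35, 69) again — its k=1 value — and the period has length 4.

[35; 1, 34, 1, 70]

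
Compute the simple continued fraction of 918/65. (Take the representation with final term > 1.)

918 = 14·65 + 8
65 = 8·8 + 1
8 = 8·1 + 0  (stop)
So 918/65 = [14; 8, 8].

[14; 8, 8]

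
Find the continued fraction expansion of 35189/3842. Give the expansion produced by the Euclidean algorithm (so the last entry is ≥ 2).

[9; 6, 3, 2, 8, 3, 3]

35189 = 9×3842 + 611
3842 = 6×611 + 176
611 = 3×176 + 83
176 = 2×83 + 10
83 = 8×10 + 3
10 = 3×3 + 1
3 = 3×1 + 0  (stop)
So 35189/3842 = [9; 6, 3, 2, 8, 3, 3].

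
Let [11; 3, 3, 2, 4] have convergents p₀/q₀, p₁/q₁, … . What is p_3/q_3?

Using pₖ = aₖpₖ₋₁ + pₖ₋₂, qₖ = aₖqₖ₋₁ + qₖ₋₂ (with p₋₁=1, p₋₂=0, q₋₁=0, q₋₂=1):
  k=0: a=11, p=11, q=1
  k=1: a=3, p=34, q=3
  k=2: a=3, p=113, q=10
  k=3: a=2, p=260, q=23

260/23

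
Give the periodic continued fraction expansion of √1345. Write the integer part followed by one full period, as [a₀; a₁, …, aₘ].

[36; 1, 2, 14, 2, 1, 72]

a₀ = ⌊√1345⌋ = 36.
With m₀=0, d₀=1 and mₖ₊₁ = dₖaₖ − mₖ, dₖ₊₁ = (n − mₖ₊₁²)/dₖ, aₖ₊₁ = ⌊(a₀+mₖ₊₁)/dₖ₊₁⌋:
  k=1: m=36, d=49, a=1
  k=2: m=13, d=24, a=2
  k=3: m=35, d=5, a=14
  k=4: m=35, d=24, a=2
  k=5: m=13, d=49, a=1
  k=6: m=36, d=1, a=72
d=1 and a=2a₀=72 at k=6, so the next step gives (m, d) = (36, 49) again — its k=1 value — and the period has length 6.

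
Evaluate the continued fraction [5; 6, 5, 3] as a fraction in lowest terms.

Using pₖ = aₖpₖ₋₁ + pₖ₋₂ and qₖ = aₖqₖ₋₁ + qₖ₋₂:
  k=0: a=5, p=5, q=1
  k=1: a=6, p=31, q=6
  k=2: a=5, p=160, q=31
  k=3: a=3, p=511, q=99

511/99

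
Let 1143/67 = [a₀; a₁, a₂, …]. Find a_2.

1

1143 = 17·67 + 4   →  a_0 = 17
67 = 16·4 + 3   →  a_1 = 16
4 = 1·3 + 1   →  a_2 = 1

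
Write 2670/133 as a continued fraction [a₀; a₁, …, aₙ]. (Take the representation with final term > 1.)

2670 = 20*133 + 10
133 = 13*10 + 3
10 = 3*3 + 1
3 = 3*1 + 0  (stop)
So 2670/133 = [20; 13, 3, 3].

[20; 13, 3, 3]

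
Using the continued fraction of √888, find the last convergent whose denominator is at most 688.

√888 = [29; 1, 3, 1, 58, …] (period length 4).
Convergents:
  p_0/q_0 = 29/1
  p_1/q_1 = 30/1
  p_2/q_2 = 119/4
  p_3/q_3 = 149/5
  p_4/q_4 = 8761/294
  p_5/q_5 = 8910/299
  p_6/q_6 = 35491/1191
q_5 = 299 ≤ 688 < 1191 = q_6, so the answer is 8910/299.

8910/299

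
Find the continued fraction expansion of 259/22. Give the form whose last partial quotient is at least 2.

259 = 11*22 + 17
22 = 1*17 + 5
17 = 3*5 + 2
5 = 2*2 + 1
2 = 2*1 + 0  (stop)
So 259/22 = [11; 1, 3, 2, 2].

[11; 1, 3, 2, 2]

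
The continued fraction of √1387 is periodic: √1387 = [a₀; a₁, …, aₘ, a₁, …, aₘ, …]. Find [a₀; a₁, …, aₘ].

[37; 4, 8, 37, 8, 4, 74]

a₀ = ⌊√1387⌋ = 37.
With m₀=0, d₀=1 and mₖ₊₁ = dₖaₖ − mₖ, dₖ₊₁ = (n − mₖ₊₁²)/dₖ, aₖ₊₁ = ⌊(a₀+mₖ₊₁)/dₖ₊₁⌋:
  k=1: m=37, d=18, a=4
  k=2: m=35, d=9, a=8
  k=3: m=37, d=2, a=37
  k=4: m=37, d=9, a=8
  k=5: m=35, d=18, a=4
  k=6: m=37, d=1, a=74
d=1 and a=2a₀=74 at k=6, so the next step gives (m, d) = (37, 18) again — its k=1 value — and the period has length 6.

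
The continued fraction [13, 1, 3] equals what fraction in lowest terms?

Using pₖ = aₖpₖ₋₁ + pₖ₋₂ and qₖ = aₖqₖ₋₁ + qₖ₋₂:
  k=0: a=13, p=13, q=1
  k=1: a=1, p=14, q=1
  k=2: a=3, p=55, q=4

55/4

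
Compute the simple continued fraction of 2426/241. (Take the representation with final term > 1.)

[10; 15, 16]

2426 = 10*241 + 16
241 = 15*16 + 1
16 = 16*1 + 0  (stop)
So 2426/241 = [10; 15, 16].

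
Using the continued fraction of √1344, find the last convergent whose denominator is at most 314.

6049/165

√1344 = [36; 1, 1, 1, 17, 1, 1, 1, 72, …] (period length 8).
Convergents:
  p_0/q_0 = 36/1
  p_1/q_1 = 37/1
  p_2/q_2 = 73/2
  p_3/q_3 = 110/3
  p_4/q_4 = 1943/53
  p_5/q_5 = 2053/56
  p_6/q_6 = 3996/109
  p_7/q_7 = 6049/165
  p_8/q_8 = 439524/11989
q_7 = 165 ≤ 314 < 11989 = q_8, so the answer is 6049/165.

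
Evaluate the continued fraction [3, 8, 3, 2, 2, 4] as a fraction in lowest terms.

1941/622

Using pₖ = aₖpₖ₋₁ + pₖ₋₂ and qₖ = aₖqₖ₋₁ + qₖ₋₂:
  k=0: a=3, p=3, q=1
  k=1: a=8, p=25, q=8
  k=2: a=3, p=78, q=25
  k=3: a=2, p=181, q=58
  k=4: a=2, p=440, q=141
  k=5: a=4, p=1941, q=622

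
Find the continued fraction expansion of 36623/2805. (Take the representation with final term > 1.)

[13; 17, 1, 3, 19, 2]

36623 = 13·2805 + 158
2805 = 17·158 + 119
158 = 1·119 + 39
119 = 3·39 + 2
39 = 19·2 + 1
2 = 2·1 + 0  (stop)
So 36623/2805 = [13; 17, 1, 3, 19, 2].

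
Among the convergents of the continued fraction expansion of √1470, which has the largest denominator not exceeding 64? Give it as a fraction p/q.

√1470 = [38; 2, 1, 14, 1, 2, 76, …] (period length 6).
Convergents:
  p_0/q_0 = 38/1
  p_1/q_1 = 77/2
  p_2/q_2 = 115/3
  p_3/q_3 = 1687/44
  p_4/q_4 = 1802/47
  p_5/q_5 = 5291/138
q_4 = 47 ≤ 64 < 138 = q_5, so the answer is 1802/47.

1802/47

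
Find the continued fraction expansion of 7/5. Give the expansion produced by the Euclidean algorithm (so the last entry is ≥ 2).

7 = 1×5 + 2
5 = 2×2 + 1
2 = 2×1 + 0  (stop)
So 7/5 = [1; 2, 2].

[1; 2, 2]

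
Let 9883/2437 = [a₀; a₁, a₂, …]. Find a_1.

9883 = 4·2437 + 135   →  a_0 = 4
2437 = 18·135 + 7   →  a_1 = 18

18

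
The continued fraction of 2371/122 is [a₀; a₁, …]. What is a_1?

2371 = 19·122 + 53   →  a_0 = 19
122 = 2·53 + 16   →  a_1 = 2

2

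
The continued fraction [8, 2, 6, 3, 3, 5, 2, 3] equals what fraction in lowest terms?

Using pₖ = aₖpₖ₋₁ + pₖ₋₂ and qₖ = aₖqₖ₋₁ + qₖ₋₂:
  k=0: a=8, p=8, q=1
  k=1: a=2, p=17, q=2
  k=2: a=6, p=110, q=13
  k=3: a=3, p=347, q=41
  k=4: a=3, p=1151, q=136
  k=5: a=5, p=6102, q=721
  k=6: a=2, p=13355, q=1578
  k=7: a=3, p=46167, q=5455

46167/5455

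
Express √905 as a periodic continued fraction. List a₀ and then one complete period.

[30; 12, 60]

a₀ = ⌊√905⌋ = 30.
With m₀=0, d₀=1 and mₖ₊₁ = dₖaₖ − mₖ, dₖ₊₁ = (n − mₖ₊₁²)/dₖ, aₖ₊₁ = ⌊(a₀+mₖ₊₁)/dₖ₊₁⌋:
  k=1: m=30, d=5, a=12
  k=2: m=30, d=1, a=60
d=1 and a=2a₀=60 at k=2, so the next step gives (m, d) = (30, 5) again — its k=1 value — and the period has length 2.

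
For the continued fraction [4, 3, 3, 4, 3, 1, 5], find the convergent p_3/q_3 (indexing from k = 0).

Using pₖ = aₖpₖ₋₁ + pₖ₋₂, qₖ = aₖqₖ₋₁ + qₖ₋₂ (with p₋₁=1, p₋₂=0, q₋₁=0, q₋₂=1):
  k=0: a=4, p=4, q=1
  k=1: a=3, p=13, q=3
  k=2: a=3, p=43, q=10
  k=3: a=4, p=185, q=43

185/43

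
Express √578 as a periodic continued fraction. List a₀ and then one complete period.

[24; 24, 48]

a₀ = ⌊√578⌋ = 24.
With m₀=0, d₀=1 and mₖ₊₁ = dₖaₖ − mₖ, dₖ₊₁ = (n − mₖ₊₁²)/dₖ, aₖ₊₁ = ⌊(a₀+mₖ₊₁)/dₖ₊₁⌋:
  k=1: m=24, d=2, a=24
  k=2: m=24, d=1, a=48
d=1 and a=2a₀=48 at k=2, so the next step gives (m, d) = (24, 2) again — its k=1 value — and the period has length 2.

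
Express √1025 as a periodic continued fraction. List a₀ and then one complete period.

a₀ = ⌊√1025⌋ = 32.

[32; 64]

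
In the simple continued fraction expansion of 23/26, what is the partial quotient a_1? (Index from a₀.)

23 = 0·26 + 23   →  a_0 = 0
26 = 1·23 + 3   →  a_1 = 1

1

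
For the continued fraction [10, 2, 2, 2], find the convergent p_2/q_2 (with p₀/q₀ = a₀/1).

Using pₖ = aₖpₖ₋₁ + pₖ₋₂, qₖ = aₖqₖ₋₁ + qₖ₋₂ (with p₋₁=1, p₋₂=0, q₋₁=0, q₋₂=1):
  k=0: a=10, p=10, q=1
  k=1: a=2, p=21, q=2
  k=2: a=2, p=52, q=5

52/5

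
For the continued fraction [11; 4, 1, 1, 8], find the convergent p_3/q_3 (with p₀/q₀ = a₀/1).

101/9

Using pₖ = aₖpₖ₋₁ + pₖ₋₂, qₖ = aₖqₖ₋₁ + qₖ₋₂ (with p₋₁=1, p₋₂=0, q₋₁=0, q₋₂=1):
  k=0: a=11, p=11, q=1
  k=1: a=4, p=45, q=4
  k=2: a=1, p=56, q=5
  k=3: a=1, p=101, q=9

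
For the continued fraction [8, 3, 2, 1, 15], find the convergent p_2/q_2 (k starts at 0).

58/7

Using pₖ = aₖpₖ₋₁ + pₖ₋₂, qₖ = aₖqₖ₋₁ + qₖ₋₂ (with p₋₁=1, p₋₂=0, q₋₁=0, q₋₂=1):
  k=0: a=8, p=8, q=1
  k=1: a=3, p=25, q=3
  k=2: a=2, p=58, q=7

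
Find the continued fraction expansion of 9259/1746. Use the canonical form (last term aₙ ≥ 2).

9259 = 5*1746 + 529
1746 = 3*529 + 159
529 = 3*159 + 52
159 = 3*52 + 3
52 = 17*3 + 1
3 = 3*1 + 0  (stop)
So 9259/1746 = [5; 3, 3, 3, 17, 3].

[5; 3, 3, 3, 17, 3]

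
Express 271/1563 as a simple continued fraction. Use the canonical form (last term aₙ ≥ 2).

271 = 0·1563 + 271
1563 = 5·271 + 208
271 = 1·208 + 63
208 = 3·63 + 19
63 = 3·19 + 6
19 = 3·6 + 1
6 = 6·1 + 0  (stop)
So 271/1563 = [0; 5, 1, 3, 3, 3, 6].

[0; 5, 1, 3, 3, 3, 6]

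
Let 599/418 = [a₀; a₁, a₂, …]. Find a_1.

599 = 1·418 + 181   →  a_0 = 1
418 = 2·181 + 56   →  a_1 = 2

2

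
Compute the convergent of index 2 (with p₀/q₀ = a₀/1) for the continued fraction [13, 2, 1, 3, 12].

Using pₖ = aₖpₖ₋₁ + pₖ₋₂, qₖ = aₖqₖ₋₁ + qₖ₋₂ (with p₋₁=1, p₋₂=0, q₋₁=0, q₋₂=1):
  k=0: a=13, p=13, q=1
  k=1: a=2, p=27, q=2
  k=2: a=1, p=40, q=3

40/3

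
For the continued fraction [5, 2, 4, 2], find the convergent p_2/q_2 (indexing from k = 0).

49/9

Using pₖ = aₖpₖ₋₁ + pₖ₋₂, qₖ = aₖqₖ₋₁ + qₖ₋₂ (with p₋₁=1, p₋₂=0, q₋₁=0, q₋₂=1):
  k=0: a=5, p=5, q=1
  k=1: a=2, p=11, q=2
  k=2: a=4, p=49, q=9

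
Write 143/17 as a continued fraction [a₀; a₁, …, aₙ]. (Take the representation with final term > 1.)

143 = 8×17 + 7
17 = 2×7 + 3
7 = 2×3 + 1
3 = 3×1 + 0  (stop)
So 143/17 = [8; 2, 2, 3].

[8; 2, 2, 3]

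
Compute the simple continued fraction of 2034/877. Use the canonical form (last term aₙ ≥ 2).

2034 = 2·877 + 280
877 = 3·280 + 37
280 = 7·37 + 21
37 = 1·21 + 16
21 = 1·16 + 5
16 = 3·5 + 1
5 = 5·1 + 0  (stop)
So 2034/877 = [2; 3, 7, 1, 1, 3, 5].

[2; 3, 7, 1, 1, 3, 5]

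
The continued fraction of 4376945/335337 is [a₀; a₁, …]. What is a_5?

14

4376945 = 13·335337 + 17564   →  a_0 = 13
335337 = 19·17564 + 1621   →  a_1 = 19
17564 = 10·1621 + 1354   →  a_2 = 10
1621 = 1·1354 + 267   →  a_3 = 1
1354 = 5·267 + 19   →  a_4 = 5
267 = 14·19 + 1   →  a_5 = 14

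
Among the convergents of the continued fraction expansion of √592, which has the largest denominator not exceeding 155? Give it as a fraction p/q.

√592 = [24; 3, 48, …] (period length 2).
Convergents:
  p_0/q_0 = 24/1
  p_1/q_1 = 73/3
  p_2/q_2 = 3528/145
  p_3/q_3 = 10657/438
q_2 = 145 ≤ 155 < 438 = q_3, so the answer is 3528/145.

3528/145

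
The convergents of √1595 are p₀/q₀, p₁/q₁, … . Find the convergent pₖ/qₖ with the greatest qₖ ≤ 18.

639/16

√1595 = [39; 1, 14, 1, 78, …] (period length 4).
Convergents:
  p_0/q_0 = 39/1
  p_1/q_1 = 40/1
  p_2/q_2 = 599/15
  p_3/q_3 = 639/16
  p_4/q_4 = 50441/1263
q_3 = 16 ≤ 18 < 1263 = q_4, so the answer is 639/16.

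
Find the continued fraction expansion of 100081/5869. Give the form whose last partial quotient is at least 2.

100081 = 17·5869 + 308
5869 = 19·308 + 17
308 = 18·17 + 2
17 = 8·2 + 1
2 = 2·1 + 0  (stop)
So 100081/5869 = [17; 19, 18, 8, 2].

[17; 19, 18, 8, 2]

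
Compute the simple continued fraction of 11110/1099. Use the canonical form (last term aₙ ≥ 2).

[10; 9, 6, 3, 6]

11110 = 10·1099 + 120
1099 = 9·120 + 19
120 = 6·19 + 6
19 = 3·6 + 1
6 = 6·1 + 0  (stop)
So 11110/1099 = [10; 9, 6, 3, 6].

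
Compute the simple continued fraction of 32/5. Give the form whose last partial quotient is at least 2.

32 = 6×5 + 2
5 = 2×2 + 1
2 = 2×1 + 0  (stop)
So 32/5 = [6; 2, 2].

[6; 2, 2]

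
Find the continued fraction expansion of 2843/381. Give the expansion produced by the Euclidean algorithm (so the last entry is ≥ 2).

2843 = 7*381 + 176
381 = 2*176 + 29
176 = 6*29 + 2
29 = 14*2 + 1
2 = 2*1 + 0  (stop)
So 2843/381 = [7; 2, 6, 14, 2].

[7; 2, 6, 14, 2]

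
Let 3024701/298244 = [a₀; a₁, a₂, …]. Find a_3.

3024701 = 10·298244 + 42261   →  a_0 = 10
298244 = 7·42261 + 2417   →  a_1 = 7
42261 = 17·2417 + 1172   →  a_2 = 17
2417 = 2·1172 + 73   →  a_3 = 2

2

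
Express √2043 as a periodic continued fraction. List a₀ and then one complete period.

a₀ = ⌊√2043⌋ = 45.
With m₀=0, d₀=1 and mₖ₊₁ = dₖaₖ − mₖ, dₖ₊₁ = (n − mₖ₊₁²)/dₖ, aₖ₊₁ = ⌊(a₀+mₖ₊₁)/dₖ₊₁⌋:
  k=1: m=45, d=18, a=5
  k=2: m=45, d=1, a=90
d=1 and a=2a₀=90 at k=2, so the next step gives (m, d) = (45, 18) again — its k=1 value — and the period has length 2.

[45; 5, 90]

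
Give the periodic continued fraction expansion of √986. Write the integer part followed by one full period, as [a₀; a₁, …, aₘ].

[31; 2, 2, 62]

a₀ = ⌊√986⌋ = 31.
With m₀=0, d₀=1 and mₖ₊₁ = dₖaₖ − mₖ, dₖ₊₁ = (n − mₖ₊₁²)/dₖ, aₖ₊₁ = ⌊(a₀+mₖ₊₁)/dₖ₊₁⌋:
  k=1: m=31, d=25, a=2
  k=2: m=19, d=25, a=2
  k=3: m=31, d=1, a=62
d=1 and a=2a₀=62 at k=3, so the next step gives (m, d) = (31, 25) again — its k=1 value — and the period has length 3.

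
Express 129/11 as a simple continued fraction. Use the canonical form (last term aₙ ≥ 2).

[11; 1, 2, 1, 2]

129 = 11*11 + 8
11 = 1*8 + 3
8 = 2*3 + 2
3 = 1*2 + 1
2 = 2*1 + 0  (stop)
So 129/11 = [11; 1, 2, 1, 2].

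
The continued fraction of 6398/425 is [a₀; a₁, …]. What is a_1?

18

6398 = 15·425 + 23   →  a_0 = 15
425 = 18·23 + 11   →  a_1 = 18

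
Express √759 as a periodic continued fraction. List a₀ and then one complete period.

[27; 1, 1, 4, 1, 1, 54]

a₀ = ⌊√759⌋ = 27.
With m₀=0, d₀=1 and mₖ₊₁ = dₖaₖ − mₖ, dₖ₊₁ = (n − mₖ₊₁²)/dₖ, aₖ₊₁ = ⌊(a₀+mₖ₊₁)/dₖ₊₁⌋:
  k=1: m=27, d=30, a=1
  k=2: m=3, d=25, a=1
  k=3: m=22, d=11, a=4
  k=4: m=22, d=25, a=1
  k=5: m=3, d=30, a=1
  k=6: m=27, d=1, a=54
d=1 and a=2a₀=54 at k=6, so the next step gives (m, d) = (27, 30) again — its k=1 value — and the period has length 6.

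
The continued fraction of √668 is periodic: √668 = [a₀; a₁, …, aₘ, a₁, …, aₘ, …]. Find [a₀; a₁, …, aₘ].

a₀ = ⌊√668⌋ = 25.
With m₀=0, d₀=1 and mₖ₊₁ = dₖaₖ − mₖ, dₖ₊₁ = (n − mₖ₊₁²)/dₖ, aₖ₊₁ = ⌊(a₀+mₖ₊₁)/dₖ₊₁⌋:
  k=1: m=25, d=43, a=1
  k=2: m=18, d=8, a=5
  k=3: m=22, d=23, a=2
  k=4: m=24, d=4, a=12
  k=5: m=24, d=23, a=2
  k=6: m=22, d=8, a=5
  k=7: m=18, d=43, a=1
  k=8: m=25, d=1, a=50
d=1 and a=2a₀=50 at k=8, so the next step gives (m, d) = (25, 43) again — its k=1 value — and the period has length 8.

[25; 1, 5, 2, 12, 2, 5, 1, 50]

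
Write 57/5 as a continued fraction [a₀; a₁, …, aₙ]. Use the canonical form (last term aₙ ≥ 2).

[11; 2, 2]

57 = 11*5 + 2
5 = 2*2 + 1
2 = 2*1 + 0  (stop)
So 57/5 = [11; 2, 2].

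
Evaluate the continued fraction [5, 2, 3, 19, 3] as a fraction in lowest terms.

Using pₖ = aₖpₖ₋₁ + pₖ₋₂ and qₖ = aₖqₖ₋₁ + qₖ₋₂:
  k=0: a=5, p=5, q=1
  k=1: a=2, p=11, q=2
  k=2: a=3, p=38, q=7
  k=3: a=19, p=733, q=135
  k=4: a=3, p=2237, q=412

2237/412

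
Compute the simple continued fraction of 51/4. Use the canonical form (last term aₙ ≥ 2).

51 = 12*4 + 3
4 = 1*3 + 1
3 = 3*1 + 0  (stop)
So 51/4 = [12; 1, 3].

[12; 1, 3]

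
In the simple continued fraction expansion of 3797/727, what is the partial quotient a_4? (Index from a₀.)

3797 = 5·727 + 162   →  a_0 = 5
727 = 4·162 + 79   →  a_1 = 4
162 = 2·79 + 4   →  a_2 = 2
79 = 19·4 + 3   →  a_3 = 19
4 = 1·3 + 1   →  a_4 = 1

1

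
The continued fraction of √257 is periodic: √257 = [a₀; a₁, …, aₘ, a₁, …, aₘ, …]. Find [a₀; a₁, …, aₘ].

a₀ = ⌊√257⌋ = 16.
With m₀=0, d₀=1 and mₖ₊₁ = dₖaₖ − mₖ, dₖ₊₁ = (n − mₖ₊₁²)/dₖ, aₖ₊₁ = ⌊(a₀+mₖ₊₁)/dₖ₊₁⌋:
  k=1: m=16, d=1, a=32
d=1 and a=2a₀=32 at k=1, so the next step gives (m, d) = (16, 1) again — its k=1 value — and the period has length 1.

[16; 32]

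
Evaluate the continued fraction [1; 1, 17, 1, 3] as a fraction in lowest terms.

Fold from the inside: start with 3/1.
  1 + 1/3 = 4/3
  17 + 3/4 = 71/4
  1 + 4/71 = 75/71
  1 + 71/75 = 146/75

146/75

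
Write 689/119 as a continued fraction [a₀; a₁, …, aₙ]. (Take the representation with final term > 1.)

[5; 1, 3, 1, 3, 6]

689 = 5*119 + 94
119 = 1*94 + 25
94 = 3*25 + 19
25 = 1*19 + 6
19 = 3*6 + 1
6 = 6*1 + 0  (stop)
So 689/119 = [5; 1, 3, 1, 3, 6].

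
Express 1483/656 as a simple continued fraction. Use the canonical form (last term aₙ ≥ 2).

[2; 3, 1, 5, 9, 3]

1483 = 2*656 + 171
656 = 3*171 + 143
171 = 1*143 + 28
143 = 5*28 + 3
28 = 9*3 + 1
3 = 3*1 + 0  (stop)
So 1483/656 = [2; 3, 1, 5, 9, 3].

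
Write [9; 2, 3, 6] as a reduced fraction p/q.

Fold from the inside: start with 6/1.
  3 + 1/6 = 19/6
  2 + 6/19 = 44/19
  9 + 19/44 = 415/44

415/44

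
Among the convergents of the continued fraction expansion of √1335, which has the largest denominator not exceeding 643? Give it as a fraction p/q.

√1335 = [36; 1, 1, 6, 7, 6, 1, 1, 72, …] (period length 8).
Convergents:
  p_0/q_0 = 36/1
  p_1/q_1 = 37/1
  p_2/q_2 = 73/2
  p_3/q_3 = 475/13
  p_4/q_4 = 3398/93
  p_5/q_5 = 20863/571
  p_6/q_6 = 24261/664
q_5 = 571 ≤ 643 < 664 = q_6, so the answer is 20863/571.

20863/571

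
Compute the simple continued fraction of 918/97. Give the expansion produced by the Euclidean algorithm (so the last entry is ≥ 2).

[9; 2, 6, 2, 3]

918 = 9·97 + 45
97 = 2·45 + 7
45 = 6·7 + 3
7 = 2·3 + 1
3 = 3·1 + 0  (stop)
So 918/97 = [9; 2, 6, 2, 3].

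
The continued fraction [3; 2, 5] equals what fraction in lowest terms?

Fold from the inside: start with 5/1.
  2 + 1/5 = 11/5
  3 + 5/11 = 38/11

38/11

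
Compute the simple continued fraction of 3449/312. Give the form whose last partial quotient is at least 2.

[11; 18, 2, 1, 5]

3449 = 11×312 + 17
312 = 18×17 + 6
17 = 2×6 + 5
6 = 1×5 + 1
5 = 5×1 + 0  (stop)
So 3449/312 = [11; 18, 2, 1, 5].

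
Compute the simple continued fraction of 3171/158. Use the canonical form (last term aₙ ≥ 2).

[20; 14, 2, 1, 3]

3171 = 20×158 + 11
158 = 14×11 + 4
11 = 2×4 + 3
4 = 1×3 + 1
3 = 3×1 + 0  (stop)
So 3171/158 = [20; 14, 2, 1, 3].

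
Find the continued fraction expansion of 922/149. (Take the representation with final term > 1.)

922 = 6*149 + 28
149 = 5*28 + 9
28 = 3*9 + 1
9 = 9*1 + 0  (stop)
So 922/149 = [6; 5, 3, 9].

[6; 5, 3, 9]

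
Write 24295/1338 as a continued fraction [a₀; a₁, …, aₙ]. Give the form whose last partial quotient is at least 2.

[18; 6, 2, 1, 13, 2, 2]

24295 = 18·1338 + 211
1338 = 6·211 + 72
211 = 2·72 + 67
72 = 1·67 + 5
67 = 13·5 + 2
5 = 2·2 + 1
2 = 2·1 + 0  (stop)
So 24295/1338 = [18; 6, 2, 1, 13, 2, 2].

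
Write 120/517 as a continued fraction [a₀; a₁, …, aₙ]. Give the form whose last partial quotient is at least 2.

[0; 4, 3, 4, 9]

120 = 0×517 + 120
517 = 4×120 + 37
120 = 3×37 + 9
37 = 4×9 + 1
9 = 9×1 + 0  (stop)
So 120/517 = [0; 4, 3, 4, 9].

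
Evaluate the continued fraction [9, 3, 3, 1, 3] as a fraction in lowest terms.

Using pₖ = aₖpₖ₋₁ + pₖ₋₂ and qₖ = aₖqₖ₋₁ + qₖ₋₂:
  k=0: a=9, p=9, q=1
  k=1: a=3, p=28, q=3
  k=2: a=3, p=93, q=10
  k=3: a=1, p=121, q=13
  k=4: a=3, p=456, q=49

456/49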